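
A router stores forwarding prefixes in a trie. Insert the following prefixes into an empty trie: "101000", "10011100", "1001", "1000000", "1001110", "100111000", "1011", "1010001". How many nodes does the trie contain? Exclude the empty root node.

Count nodes per top-level branch (shared prefixes stored once):
  '1'-branch (1000000, 1001, 1001110, 10011100, 100111000, 101000, 1010001, 1011): 19 nodes
Sum: 19

19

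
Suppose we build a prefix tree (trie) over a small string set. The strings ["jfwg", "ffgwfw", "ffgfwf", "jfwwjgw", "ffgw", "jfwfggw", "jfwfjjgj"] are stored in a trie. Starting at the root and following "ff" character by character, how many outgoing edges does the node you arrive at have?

The children of the "ff" node are the distinct next characters among strings starting with "ff".
Distinct next characters after "ff": g.
That node has 1 child edge.

1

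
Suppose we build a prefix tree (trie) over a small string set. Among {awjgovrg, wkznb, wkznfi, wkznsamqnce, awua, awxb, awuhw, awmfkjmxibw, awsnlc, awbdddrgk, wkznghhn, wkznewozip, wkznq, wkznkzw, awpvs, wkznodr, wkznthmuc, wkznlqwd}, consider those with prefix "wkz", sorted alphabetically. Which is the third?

Filter for "wkz…" and sort: "wkznb", "wkznewozip", "wkznfi", "wkznghhn", "wkznkzw", "wkznlqwd", "wkznodr", "wkznq", "wkznsamqnce", "wkznthmuc"
Position 3: wkznfi

wkznfi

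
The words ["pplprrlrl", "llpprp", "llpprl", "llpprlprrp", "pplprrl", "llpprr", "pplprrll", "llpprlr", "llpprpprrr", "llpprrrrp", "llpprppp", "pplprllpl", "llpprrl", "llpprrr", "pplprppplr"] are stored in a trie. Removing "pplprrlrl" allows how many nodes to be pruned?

A node on "pplprrlrl"'s path can go only if nothing else ends at it or branches off below it.
The suffix "rl" (2 nodes) is used only by "pplprrlrl"; the node for "pplprrl" still has the child "l", so pruning stops there.
Nodes removed: 2

2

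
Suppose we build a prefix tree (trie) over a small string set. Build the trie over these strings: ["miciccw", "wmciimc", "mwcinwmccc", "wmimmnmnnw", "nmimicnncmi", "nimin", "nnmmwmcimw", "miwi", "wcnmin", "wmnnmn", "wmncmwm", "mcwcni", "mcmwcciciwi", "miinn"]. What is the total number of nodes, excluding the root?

Count nodes per top-level branch (shared prefixes stored once):
  'm'-branch (mcmwcciciwi, mcwcni, miciccw, miinn, miwi, mwcinwmccc): 35 nodes
  'n'-branch (nimin, nmimicnncmi, nnmmwmcimw): 24 nodes
  'w'-branch (wcnmin, wmciimc, wmimmnmnnw, wmncmwm, wmnnmn): 28 nodes
Sum: 87

87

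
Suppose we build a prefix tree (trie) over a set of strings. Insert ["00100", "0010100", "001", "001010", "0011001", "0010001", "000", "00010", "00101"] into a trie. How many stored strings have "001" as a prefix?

Traverse to the node for "001", then collect every word in that subtree.
Words under "001": 001, 00100, 0010001, 00101, 001010, 0010100, 0011001
Count: 7

7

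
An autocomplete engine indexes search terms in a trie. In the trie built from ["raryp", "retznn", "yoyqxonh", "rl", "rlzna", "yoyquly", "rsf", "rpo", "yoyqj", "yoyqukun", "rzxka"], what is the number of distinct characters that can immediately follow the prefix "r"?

The children of the "r" node are the distinct next characters among strings starting with "r".
Characters that immediately follow "r" among the stored strings: {a, e, l, p, s, z}.
That node has 6 child edges.

6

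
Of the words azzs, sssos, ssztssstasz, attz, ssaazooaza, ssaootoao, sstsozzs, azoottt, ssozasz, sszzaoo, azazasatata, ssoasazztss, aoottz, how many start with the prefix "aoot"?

1

Walk to "aoot"; the words in its subtree are exactly those with that prefix.
Words under "aoot": aoottz
Count: 1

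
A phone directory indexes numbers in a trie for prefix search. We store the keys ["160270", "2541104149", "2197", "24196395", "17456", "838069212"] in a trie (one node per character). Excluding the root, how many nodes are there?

Count nodes per top-level branch (shared prefixes stored once):
  '1'-branch (160270, 17456): 10 nodes
  '2'-branch (2197, 24196395, 2541104149): 20 nodes
  '8'-branch (838069212): 9 nodes
Sum: 39

39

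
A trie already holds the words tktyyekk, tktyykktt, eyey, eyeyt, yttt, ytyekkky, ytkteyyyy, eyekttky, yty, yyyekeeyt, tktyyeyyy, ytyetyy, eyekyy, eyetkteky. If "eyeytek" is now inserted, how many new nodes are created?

The longest prefix of "eyeytek" already in the trie is "eyeyt" (length 5).
New nodes needed: |"eyeytek"| − 5 = 7 − 5 = 2.

2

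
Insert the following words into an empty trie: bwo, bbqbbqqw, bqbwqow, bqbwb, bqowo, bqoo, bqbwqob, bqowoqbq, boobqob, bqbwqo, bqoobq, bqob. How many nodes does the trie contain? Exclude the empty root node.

34

Count nodes per top-level branch (shared prefixes stored once):
  'b'-branch (bbqbbqqw, boobqob, bqbwb, bqbwqo, bqbwqob, bqbwqow, bqob, bqoo, bqoobq, bqowo, bqowoqbq, bwo): 34 nodes
Sum: 34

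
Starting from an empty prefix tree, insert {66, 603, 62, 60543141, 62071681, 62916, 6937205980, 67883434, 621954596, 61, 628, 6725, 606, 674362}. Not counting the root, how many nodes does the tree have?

52

For each word, the new-node count is its length minus the longest prefix already in the trie:
  "66" → 2 new (6, 6)
  "603" → prefix "6" already present; 2 new (0, 3)
  "62" → prefix "6" already present; 1 new (2)
  "60543141" → prefix "60" already present; 6 new (5, 4, 3, 1, 4, 1)
  "62071681" → prefix "62" already present; 6 new (0, 7, 1, 6, 8, 1)
  "62916" → prefix "62" already present; 3 new (9, 1, 6)
  "6937205980" → prefix "6" already present; 9 new (9, 3, 7, 2, 0, 5, 9, 8, 0)
  "67883434" → prefix "6" already present; 7 new (7, 8, 8, 3, 4, 3, 4)
  "621954596" → prefix "62" already present; 7 new (1, 9, 5, 4, 5, 9, 6)
  "61" → prefix "6" already present; 1 new (1)
  "628" → prefix "62" already present; 1 new (8)
  "6725" → prefix "67" already present; 2 new (2, 5)
  "606" → prefix "60" already present; 1 new (6)
  "674362" → prefix "67" already present; 4 new (4, 3, 6, 2)
Total nodes = 2 + 2 + 1 + 6 + 6 + 3 + 9 + 7 + 7 + 1 + 1 + 2 + 1 + 4 = 52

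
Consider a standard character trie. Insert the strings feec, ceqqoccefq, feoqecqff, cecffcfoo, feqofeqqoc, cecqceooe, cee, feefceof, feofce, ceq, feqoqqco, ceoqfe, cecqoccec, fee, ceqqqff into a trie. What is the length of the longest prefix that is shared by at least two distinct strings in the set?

4

Look for the deepest trie node that still has at least two words in its subtree.
"cecqceooe" and "cecqoccec" agree on "cecq" (4 characters) before diverging; nothing deeper is shared.
Longest shared-prefix length: 4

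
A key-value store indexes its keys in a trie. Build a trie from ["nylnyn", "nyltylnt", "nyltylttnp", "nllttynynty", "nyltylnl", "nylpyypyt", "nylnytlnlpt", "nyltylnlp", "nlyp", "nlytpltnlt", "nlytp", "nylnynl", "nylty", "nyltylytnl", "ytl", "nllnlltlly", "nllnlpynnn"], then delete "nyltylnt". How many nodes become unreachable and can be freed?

Walk "nyltylnt" from the leaf back toward the root, removing each node that no remaining word uses.
The suffix "t" (1 node) is used only by "nyltylnt"; the node for "nyltyln" still has the child "l", so pruning stops there.
Nodes removed: 1

1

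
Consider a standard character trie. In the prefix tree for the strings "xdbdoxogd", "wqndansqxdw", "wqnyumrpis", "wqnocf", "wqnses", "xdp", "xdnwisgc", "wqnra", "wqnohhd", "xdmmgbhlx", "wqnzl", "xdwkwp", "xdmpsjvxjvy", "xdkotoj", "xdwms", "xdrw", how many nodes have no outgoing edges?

16

Leaves are exactly the stored words that no other stored word extends.
Those words: "wqndansqxdw", "wqnocf", "wqnohhd", "wqnra", "wqnses", "wqnyumrpis", "wqnzl", "xdbdoxogd", "xdkotoj", "xdmmgbhlx", "xdmpsjvxjvy", "xdnwisgc", "xdp", "xdrw", "xdwkwp", "xdwms"
Leaf count: 16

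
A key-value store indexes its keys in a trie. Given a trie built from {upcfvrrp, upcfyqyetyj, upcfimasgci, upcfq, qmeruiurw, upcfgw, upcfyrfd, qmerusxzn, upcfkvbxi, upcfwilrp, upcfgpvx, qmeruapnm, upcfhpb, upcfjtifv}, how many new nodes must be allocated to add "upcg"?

"upc" is already a path in the trie; the remaining "g" must be added.
New nodes needed: |"upcg"| − 3 = 4 − 3 = 1.

1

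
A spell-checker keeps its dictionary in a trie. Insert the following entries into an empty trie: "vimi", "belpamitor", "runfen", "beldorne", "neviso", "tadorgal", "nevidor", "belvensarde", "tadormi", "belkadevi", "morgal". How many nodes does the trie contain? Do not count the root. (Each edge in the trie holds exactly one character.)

Trace insertions, counting only characters that open a new branch:
  "vimi" → 4 new (v, i, m, i)
  "belpamitor" → 10 new (b, e, l, p, a, m, i, t, o, r)
  "runfen" → 6 new (r, u, n, f, e, n)
  "beldorne" → prefix "bel" already present; 5 new (d, o, r, n, e)
  "neviso" → 6 new (n, e, v, i, s, o)
  "tadorgal" → 8 new (t, a, d, o, r, g, a, l)
  "nevidor" → prefix "nevi" already present; 3 new (d, o, r)
  "belvensarde" → prefix "bel" already present; 8 new (v, e, n, s, a, r, d, e)
  "tadormi" → prefix "tador" already present; 2 new (m, i)
  "belkadevi" → prefix "bel" already present; 6 new (k, a, d, e, v, i)
  "morgal" → 6 new (m, o, r, g, a, l)
Total nodes = 4 + 10 + 6 + 5 + 6 + 8 + 3 + 8 + 2 + 6 + 6 = 64

64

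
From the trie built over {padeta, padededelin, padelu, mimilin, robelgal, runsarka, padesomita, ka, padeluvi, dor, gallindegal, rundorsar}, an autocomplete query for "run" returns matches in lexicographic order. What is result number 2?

runsarka

DFS of the "run" subtree visits, in order: "rundorsar", "runsarka"
Position 2: runsarka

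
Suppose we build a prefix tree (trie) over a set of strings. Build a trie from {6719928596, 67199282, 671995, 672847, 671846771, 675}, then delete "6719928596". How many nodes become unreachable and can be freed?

Walk "6719928596" from the leaf back toward the root, removing each node that no remaining word uses.
The suffix "596" (3 nodes) is used only by "6719928596"; the node for "6719928" still has the child "2", so pruning stops there.
Nodes removed: 3

3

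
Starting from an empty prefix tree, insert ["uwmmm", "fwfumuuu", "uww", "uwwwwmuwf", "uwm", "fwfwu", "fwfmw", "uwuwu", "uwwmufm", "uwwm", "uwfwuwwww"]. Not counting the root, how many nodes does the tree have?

38

Count nodes per top-level branch (shared prefixes stored once):
  'f'-branch (fwfmw, fwfumuuu, fwfwu): 12 nodes
  'u'-branch (uwfwuwwww, uwm, uwmmm, uwuwu, uww, uwwm, uwwmufm, uwwwwmuwf): 26 nodes
Sum: 38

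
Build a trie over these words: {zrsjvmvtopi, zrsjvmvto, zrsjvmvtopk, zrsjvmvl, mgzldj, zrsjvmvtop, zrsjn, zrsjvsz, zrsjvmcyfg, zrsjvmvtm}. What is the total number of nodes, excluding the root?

Trace insertions, counting only characters that open a new branch:
  "zrsjvmvtopi" → 11 new (z, r, s, j, v, m, v, t, o, p, i)
  "zrsjvmvto" → prefix "zrsjvmvto" already present; 0 new (none)
  "zrsjvmvtopk" → prefix "zrsjvmvtop" already present; 1 new (k)
  "zrsjvmvl" → prefix "zrsjvmv" already present; 1 new (l)
  "mgzldj" → 6 new (m, g, z, l, d, j)
  "zrsjvmvtop" → prefix "zrsjvmvtop" already present; 0 new (none)
  "zrsjn" → prefix "zrsj" already present; 1 new (n)
  "zrsjvsz" → prefix "zrsjv" already present; 2 new (s, z)
  "zrsjvmcyfg" → prefix "zrsjvm" already present; 4 new (c, y, f, g)
  "zrsjvmvtm" → prefix "zrsjvmvt" already present; 1 new (m)
Total nodes = 11 + 0 + 1 + 1 + 6 + 0 + 1 + 2 + 4 + 1 = 27

27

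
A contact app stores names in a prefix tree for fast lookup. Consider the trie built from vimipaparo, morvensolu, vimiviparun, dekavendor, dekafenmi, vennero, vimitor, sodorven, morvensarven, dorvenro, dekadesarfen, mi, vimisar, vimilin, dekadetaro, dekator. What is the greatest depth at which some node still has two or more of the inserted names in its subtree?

7

Look for the deepest trie node that still has at least two words in its subtree.
e.g. "morvensarven" and "morvensolu" share the prefix "morvens" of length 7; no pair shares a longer one.
Longest shared-prefix length: 7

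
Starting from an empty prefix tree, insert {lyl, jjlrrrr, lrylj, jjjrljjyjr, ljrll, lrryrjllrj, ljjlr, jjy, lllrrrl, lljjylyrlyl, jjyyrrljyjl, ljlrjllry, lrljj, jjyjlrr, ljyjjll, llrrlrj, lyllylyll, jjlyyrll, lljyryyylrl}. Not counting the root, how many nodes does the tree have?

Insert word by word; a character creates a node only if that edge doesn't already exist:
  "lyl" → 3 new (l, y, l)
  "jjlrrrr" → 7 new (j, j, l, r, r, r, r)
  "lrylj" → prefix "l" already present; 4 new (r, y, l, j)
  "jjjrljjyjr" → prefix "jj" already present; 8 new (j, r, l, j, j, y, j, r)
  "ljrll" → prefix "l" already present; 4 new (j, r, l, l)
  "lrryrjllrj" → prefix "lr" already present; 8 new (r, y, r, j, l, l, r, j)
  "ljjlr" → prefix "lj" already present; 3 new (j, l, r)
  "jjy" → prefix "jj" already present; 1 new (y)
  "lllrrrl" → prefix "l" already present; 6 new (l, l, r, r, r, l)
  "lljjylyrlyl" → prefix "ll" already present; 9 new (j, j, y, l, y, r, l, y, l)
  "jjyyrrljyjl" → prefix "jjy" already present; 8 new (y, r, r, l, j, y, j, l)
  "ljlrjllry" → prefix "lj" already present; 7 new (l, r, j, l, l, r, y)
  "lrljj" → prefix "lr" already present; 3 new (l, j, j)
  "jjyjlrr" → prefix "jjy" already present; 4 new (j, l, r, r)
  "ljyjjll" → prefix "lj" already present; 5 new (y, j, j, l, l)
  "llrrlrj" → prefix "ll" already present; 5 new (r, r, l, r, j)
  "lyllylyll" → prefix "lyl" already present; 6 new (l, y, l, y, l, l)
  "jjlyyrll" → prefix "jjl" already present; 5 new (y, y, r, l, l)
  "lljyryyylrl" → prefix "llj" already present; 8 new (y, r, y, y, y, l, r, l)
Total nodes = 3 + 7 + 4 + 8 + 4 + 8 + 3 + 1 + 6 + 9 + 8 + 7 + 3 + 4 + 5 + 5 + 6 + 5 + 8 = 104

104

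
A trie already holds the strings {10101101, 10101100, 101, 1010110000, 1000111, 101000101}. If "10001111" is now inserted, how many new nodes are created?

1

Walking "10001111" from the root, the first 7 characters ("1000111") follow existing edges; "1" is the first miss.
New nodes needed: |"10001111"| − 7 = 8 − 7 = 1.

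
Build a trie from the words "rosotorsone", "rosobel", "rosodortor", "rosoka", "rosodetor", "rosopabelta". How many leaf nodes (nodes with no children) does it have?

6

A leaf is a node with no children — equivalently, the end of a word that is not a proper prefix of any other stored word.
Those words: "rosobel", "rosodetor", "rosodortor", "rosoka", "rosopabelta", "rosotorsone"
Leaf count: 6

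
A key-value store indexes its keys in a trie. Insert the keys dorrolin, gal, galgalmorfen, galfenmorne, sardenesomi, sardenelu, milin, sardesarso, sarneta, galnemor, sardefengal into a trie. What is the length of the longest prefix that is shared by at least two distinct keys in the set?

7

The deepest shared node is where two words last agree before diverging.
"sardenelu" and "sardenesomi" agree on "sardene" (7 characters) before diverging; nothing deeper is shared.
Longest shared-prefix length: 7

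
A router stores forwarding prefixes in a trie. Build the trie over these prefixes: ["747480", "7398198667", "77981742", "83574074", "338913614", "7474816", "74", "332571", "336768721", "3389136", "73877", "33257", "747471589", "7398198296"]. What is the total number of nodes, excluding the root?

Count nodes per top-level branch (shared prefixes stored once):
  '3'-branch (33257, 332571, 336768721, 3389136, 338913614): 20 nodes
  '7'-branch (73877, 7398198296, 7398198667, 74, 747471589, 747480, 7474816, 77981742): 35 nodes
  '8'-branch (83574074): 8 nodes
Sum: 63

63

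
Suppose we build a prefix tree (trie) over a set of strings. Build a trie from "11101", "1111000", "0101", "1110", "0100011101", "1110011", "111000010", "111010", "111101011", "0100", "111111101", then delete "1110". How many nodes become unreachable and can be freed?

0

Walk "1110" from the leaf back toward the root, removing each node that no remaining word uses.
Every node on "1110" is still needed (e.g. by "11101"), so nothing is freed.
Nodes removed: 0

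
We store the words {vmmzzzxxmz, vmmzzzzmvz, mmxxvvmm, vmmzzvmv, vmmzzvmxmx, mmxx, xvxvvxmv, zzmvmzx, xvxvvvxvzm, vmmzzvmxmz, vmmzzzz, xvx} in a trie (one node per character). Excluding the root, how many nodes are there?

For each word, the new-node count is its length minus the longest prefix already in the trie:
  "vmmzzzxxmz" → 10 new (v, m, m, z, z, z, x, x, m, z)
  "vmmzzzzmvz" → prefix "vmmzzz" already present; 4 new (z, m, v, z)
  "mmxxvvmm" → 8 new (m, m, x, x, v, v, m, m)
  "vmmzzvmv" → prefix "vmmzz" already present; 3 new (v, m, v)
  "vmmzzvmxmx" → prefix "vmmzzvm" already present; 3 new (x, m, x)
  "mmxx" → prefix "mmxx" already present; 0 new (none)
  "xvxvvxmv" → 8 new (x, v, x, v, v, x, m, v)
  "zzmvmzx" → 7 new (z, z, m, v, m, z, x)
  "xvxvvvxvzm" → prefix "xvxvv" already present; 5 new (v, x, v, z, m)
  "vmmzzvmxmz" → prefix "vmmzzvmxm" already present; 1 new (z)
  "vmmzzzz" → prefix "vmmzzzz" already present; 0 new (none)
  "xvx" → prefix "xvx" already present; 0 new (none)
Total nodes = 10 + 4 + 8 + 3 + 3 + 0 + 8 + 7 + 5 + 1 + 0 + 0 = 49

49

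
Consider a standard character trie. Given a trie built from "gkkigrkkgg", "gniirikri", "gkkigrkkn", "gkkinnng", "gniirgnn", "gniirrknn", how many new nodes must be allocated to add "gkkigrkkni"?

The longest prefix of "gkkigrkkni" already in the trie is "gkkigrkkn" (length 9).
Each of the 1 remaining characters creates one node.

1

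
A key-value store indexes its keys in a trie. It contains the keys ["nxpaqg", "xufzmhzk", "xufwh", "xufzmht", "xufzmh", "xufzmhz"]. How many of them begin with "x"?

5

Walk to "x"; the words in its subtree are exactly those with that prefix.
Words under "x": xufwh, xufzmh, xufzmht, xufzmhz, xufzmhzk
Count: 5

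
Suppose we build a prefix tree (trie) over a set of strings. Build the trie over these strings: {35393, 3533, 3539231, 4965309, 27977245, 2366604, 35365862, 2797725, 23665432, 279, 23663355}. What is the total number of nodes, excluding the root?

44

Insert word by word; a character creates a node only if that edge doesn't already exist:
  "35393" → 5 new (3, 5, 3, 9, 3)
  "3533" → prefix "353" already present; 1 new (3)
  "3539231" → prefix "3539" already present; 3 new (2, 3, 1)
  "4965309" → 7 new (4, 9, 6, 5, 3, 0, 9)
  "27977245" → 8 new (2, 7, 9, 7, 7, 2, 4, 5)
  "2366604" → prefix "2" already present; 6 new (3, 6, 6, 6, 0, 4)
  "35365862" → prefix "353" already present; 5 new (6, 5, 8, 6, 2)
  "2797725" → prefix "279772" already present; 1 new (5)
  "23665432" → prefix "2366" already present; 4 new (5, 4, 3, 2)
  "279" → prefix "279" already present; 0 new (none)
  "23663355" → prefix "2366" already present; 4 new (3, 3, 5, 5)
Total nodes = 5 + 1 + 3 + 7 + 8 + 6 + 5 + 1 + 4 + 0 + 4 = 44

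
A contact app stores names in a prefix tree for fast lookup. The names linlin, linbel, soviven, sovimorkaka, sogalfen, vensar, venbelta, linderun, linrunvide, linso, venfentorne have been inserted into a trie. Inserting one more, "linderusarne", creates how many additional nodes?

Walking "linderusarne" from the root, the first 7 characters ("linderu") follow existing edges; "s" is the first miss.
So 12 − 7 = 5 new nodes.

5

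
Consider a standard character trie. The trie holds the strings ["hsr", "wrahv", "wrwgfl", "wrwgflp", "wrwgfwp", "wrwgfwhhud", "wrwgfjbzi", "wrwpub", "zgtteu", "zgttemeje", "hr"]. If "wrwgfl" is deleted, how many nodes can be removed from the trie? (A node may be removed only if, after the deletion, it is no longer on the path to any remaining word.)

After clearing the end-marker at "wrwgfl", prune upward until reaching a node still needed by another word.
Every node on "wrwgfl" is still needed (e.g. by "wrwgflp"), so nothing is freed.
Nodes removed: 0

0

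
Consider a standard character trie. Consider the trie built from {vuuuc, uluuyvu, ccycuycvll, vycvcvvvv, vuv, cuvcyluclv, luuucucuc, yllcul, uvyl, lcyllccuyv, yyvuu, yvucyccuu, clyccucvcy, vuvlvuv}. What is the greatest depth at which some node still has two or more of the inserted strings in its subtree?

Look for the deepest trie node that still has at least two words in its subtree.
"vuv" and "vuvlvuv" agree on "vuv" (3 characters) before diverging; nothing deeper is shared.
Longest shared-prefix length: 3

3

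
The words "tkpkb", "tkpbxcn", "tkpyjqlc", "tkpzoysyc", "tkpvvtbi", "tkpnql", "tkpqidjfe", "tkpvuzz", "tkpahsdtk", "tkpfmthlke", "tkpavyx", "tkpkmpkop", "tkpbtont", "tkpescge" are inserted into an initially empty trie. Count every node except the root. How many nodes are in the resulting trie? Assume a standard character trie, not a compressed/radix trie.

67

Trace insertions, counting only characters that open a new branch:
  "tkpkb" → 5 new (t, k, p, k, b)
  "tkpbxcn" → prefix "tkp" already present; 4 new (b, x, c, n)
  "tkpyjqlc" → prefix "tkp" already present; 5 new (y, j, q, l, c)
  "tkpzoysyc" → prefix "tkp" already present; 6 new (z, o, y, s, y, c)
  "tkpvvtbi" → prefix "tkp" already present; 5 new (v, v, t, b, i)
  "tkpnql" → prefix "tkp" already present; 3 new (n, q, l)
  "tkpqidjfe" → prefix "tkp" already present; 6 new (q, i, d, j, f, e)
  "tkpvuzz" → prefix "tkpv" already present; 3 new (u, z, z)
  "tkpahsdtk" → prefix "tkp" already present; 6 new (a, h, s, d, t, k)
  "tkpfmthlke" → prefix "tkp" already present; 7 new (f, m, t, h, l, k, e)
  "tkpavyx" → prefix "tkpa" already present; 3 new (v, y, x)
  "tkpkmpkop" → prefix "tkpk" already present; 5 new (m, p, k, o, p)
  "tkpbtont" → prefix "tkpb" already present; 4 new (t, o, n, t)
  "tkpescge" → prefix "tkp" already present; 5 new (e, s, c, g, e)
Total nodes = 5 + 4 + 5 + 6 + 5 + 3 + 6 + 3 + 6 + 7 + 3 + 5 + 4 + 5 = 67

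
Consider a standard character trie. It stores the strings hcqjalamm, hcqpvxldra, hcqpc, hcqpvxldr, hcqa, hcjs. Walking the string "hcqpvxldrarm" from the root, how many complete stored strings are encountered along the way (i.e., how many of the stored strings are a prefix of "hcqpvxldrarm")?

2

Traverse "hcqpvxldrarm" character by character; count nodes along the way that are marked as word ends.
Prefixes of the query that are stored words: "hcqpvxldr", "hcqpvxldra"
Count: 2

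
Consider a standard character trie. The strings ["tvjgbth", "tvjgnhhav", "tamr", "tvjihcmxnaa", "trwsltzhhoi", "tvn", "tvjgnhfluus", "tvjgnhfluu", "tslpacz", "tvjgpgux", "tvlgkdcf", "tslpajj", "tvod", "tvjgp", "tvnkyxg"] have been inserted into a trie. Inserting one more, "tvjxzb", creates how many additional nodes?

Walking "tvjxzb" from the root, the first 3 characters ("tvj") follow existing edges; "x" is the first miss.
New nodes needed: |"tvjxzb"| − 3 = 6 − 3 = 3.

3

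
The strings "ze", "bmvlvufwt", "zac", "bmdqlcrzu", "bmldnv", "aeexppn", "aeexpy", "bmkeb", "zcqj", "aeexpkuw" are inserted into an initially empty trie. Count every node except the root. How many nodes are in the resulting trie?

Insert word by word; a character creates a node only if that edge doesn't already exist:
  "ze" → 2 new (z, e)
  "bmvlvufwt" → 9 new (b, m, v, l, v, u, f, w, t)
  "zac" → prefix "z" already present; 2 new (a, c)
  "bmdqlcrzu" → prefix "bm" already present; 7 new (d, q, l, c, r, z, u)
  "bmldnv" → prefix "bm" already present; 4 new (l, d, n, v)
  "aeexppn" → 7 new (a, e, e, x, p, p, n)
  "aeexpy" → prefix "aeexp" already present; 1 new (y)
  "bmkeb" → prefix "bm" already present; 3 new (k, e, b)
  "zcqj" → prefix "z" already present; 3 new (c, q, j)
  "aeexpkuw" → prefix "aeexp" already present; 3 new (k, u, w)
Total nodes = 2 + 9 + 2 + 7 + 4 + 7 + 1 + 3 + 3 + 3 = 41

41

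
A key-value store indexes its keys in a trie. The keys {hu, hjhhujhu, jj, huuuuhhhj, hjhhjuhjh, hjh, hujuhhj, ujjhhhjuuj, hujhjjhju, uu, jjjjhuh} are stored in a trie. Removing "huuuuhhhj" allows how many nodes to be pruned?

A node on "huuuuhhhj"'s path can go only if nothing else ends at it or branches off below it.
The suffix "uuuhhhj" (7 nodes) is used only by "huuuuhhhj"; the node for "hu" still has the child "j", so pruning stops there.
Nodes removed: 7

7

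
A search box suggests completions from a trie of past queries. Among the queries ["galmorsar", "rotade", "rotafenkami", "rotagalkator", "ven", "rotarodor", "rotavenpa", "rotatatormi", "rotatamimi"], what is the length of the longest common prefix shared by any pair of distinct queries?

6

Equivalently: take the maximum, over all pairs, of their longest common prefix length.
e.g. "rotatamimi" and "rotatatormi" share the prefix "rotata" of length 6; no pair shares a longer one.
Longest shared-prefix length: 6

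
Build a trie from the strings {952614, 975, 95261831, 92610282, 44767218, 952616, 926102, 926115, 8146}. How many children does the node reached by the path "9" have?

The children of the "9" node are the distinct next characters among strings starting with "9".
Characters that immediately follow "9" among the stored strings: {2, 5, 7}.
That node has 3 child edges.

3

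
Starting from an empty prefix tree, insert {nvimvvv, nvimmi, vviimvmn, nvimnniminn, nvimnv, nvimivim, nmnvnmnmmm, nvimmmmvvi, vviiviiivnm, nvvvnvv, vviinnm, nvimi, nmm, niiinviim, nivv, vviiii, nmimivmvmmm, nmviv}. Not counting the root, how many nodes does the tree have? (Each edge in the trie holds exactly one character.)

83

For each word, the new-node count is its length minus the longest prefix already in the trie:
  "nvimvvv" → 7 new (n, v, i, m, v, v, v)
  "nvimmi" → prefix "nvim" already present; 2 new (m, i)
  "vviimvmn" → 8 new (v, v, i, i, m, v, m, n)
  "nvimnniminn" → prefix "nvim" already present; 7 new (n, n, i, m, i, n, n)
  "nvimnv" → prefix "nvimn" already present; 1 new (v)
  "nvimivim" → prefix "nvim" already present; 4 new (i, v, i, m)
  "nmnvnmnmmm" → prefix "n" already present; 9 new (m, n, v, n, m, n, m, m, m)
  "nvimmmmvvi" → prefix "nvimm" already present; 5 new (m, m, v, v, i)
  "vviiviiivnm" → prefix "vvii" already present; 7 new (v, i, i, i, v, n, m)
  "nvvvnvv" → prefix "nv" already present; 5 new (v, v, n, v, v)
  "vviinnm" → prefix "vvii" already present; 3 new (n, n, m)
  "nvimi" → prefix "nvimi" already present; 0 new (none)
  "nmm" → prefix "nm" already present; 1 new (m)
  "niiinviim" → prefix "n" already present; 8 new (i, i, i, n, v, i, i, m)
  "nivv" → prefix "ni" already present; 2 new (v, v)
  "vviiii" → prefix "vvii" already present; 2 new (i, i)
  "nmimivmvmmm" → prefix "nm" already present; 9 new (i, m, i, v, m, v, m, m, m)
  "nmviv" → prefix "nm" already present; 3 new (v, i, v)
Total nodes = 7 + 2 + 8 + 7 + 1 + 4 + 9 + 5 + 7 + 5 + 3 + 0 + 1 + 8 + 2 + 2 + 9 + 3 = 83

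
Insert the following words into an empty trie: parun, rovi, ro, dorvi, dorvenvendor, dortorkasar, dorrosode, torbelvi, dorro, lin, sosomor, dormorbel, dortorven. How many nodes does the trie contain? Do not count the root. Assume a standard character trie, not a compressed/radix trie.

63

Insert word by word; a character creates a node only if that edge doesn't already exist:
  "parun" → 5 new (p, a, r, u, n)
  "rovi" → 4 new (r, o, v, i)
  "ro" → prefix "ro" already present; 0 new (none)
  "dorvi" → 5 new (d, o, r, v, i)
  "dorvenvendor" → prefix "dorv" already present; 8 new (e, n, v, e, n, d, o, r)
  "dortorkasar" → prefix "dor" already present; 8 new (t, o, r, k, a, s, a, r)
  "dorrosode" → prefix "dor" already present; 6 new (r, o, s, o, d, e)
  "torbelvi" → 8 new (t, o, r, b, e, l, v, i)
  "dorro" → prefix "dorro" already present; 0 new (none)
  "lin" → 3 new (l, i, n)
  "sosomor" → 7 new (s, o, s, o, m, o, r)
  "dormorbel" → prefix "dor" already present; 6 new (m, o, r, b, e, l)
  "dortorven" → prefix "dortor" already present; 3 new (v, e, n)
Total nodes = 5 + 4 + 0 + 5 + 8 + 8 + 6 + 8 + 0 + 3 + 7 + 6 + 3 = 63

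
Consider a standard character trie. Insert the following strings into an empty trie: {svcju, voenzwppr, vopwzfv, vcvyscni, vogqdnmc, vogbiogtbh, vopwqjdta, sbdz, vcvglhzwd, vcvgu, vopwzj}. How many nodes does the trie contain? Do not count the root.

55

For each word, the new-node count is its length minus the longest prefix already in the trie:
  "svcju" → 5 new (s, v, c, j, u)
  "voenzwppr" → 9 new (v, o, e, n, z, w, p, p, r)
  "vopwzfv" → prefix "vo" already present; 5 new (p, w, z, f, v)
  "vcvyscni" → prefix "v" already present; 7 new (c, v, y, s, c, n, i)
  "vogqdnmc" → prefix "vo" already present; 6 new (g, q, d, n, m, c)
  "vogbiogtbh" → prefix "vog" already present; 7 new (b, i, o, g, t, b, h)
  "vopwqjdta" → prefix "vopw" already present; 5 new (q, j, d, t, a)
  "sbdz" → prefix "s" already present; 3 new (b, d, z)
  "vcvglhzwd" → prefix "vcv" already present; 6 new (g, l, h, z, w, d)
  "vcvgu" → prefix "vcvg" already present; 1 new (u)
  "vopwzj" → prefix "vopwz" already present; 1 new (j)
Total nodes = 5 + 9 + 5 + 7 + 6 + 7 + 5 + 3 + 6 + 1 + 1 = 55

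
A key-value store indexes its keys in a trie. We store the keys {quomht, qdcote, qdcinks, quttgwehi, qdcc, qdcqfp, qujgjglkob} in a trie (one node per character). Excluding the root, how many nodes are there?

34

Count nodes per top-level branch (shared prefixes stored once):
  'q'-branch (qdcc, qdcinks, qdcote, qdcqfp, qujgjglkob, quomht, quttgwehi): 34 nodes
Sum: 34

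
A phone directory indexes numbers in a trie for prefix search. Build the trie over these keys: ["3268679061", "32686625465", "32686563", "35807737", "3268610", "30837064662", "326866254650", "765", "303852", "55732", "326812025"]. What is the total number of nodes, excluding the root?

For each word, the new-node count is its length minus the longest prefix already in the trie:
  "3268679061" → 10 new (3, 2, 6, 8, 6, 7, 9, 0, 6, 1)
  "32686625465" → prefix "32686" already present; 6 new (6, 2, 5, 4, 6, 5)
  "32686563" → prefix "32686" already present; 3 new (5, 6, 3)
  "35807737" → prefix "3" already present; 7 new (5, 8, 0, 7, 7, 3, 7)
  "3268610" → prefix "32686" already present; 2 new (1, 0)
  "30837064662" → prefix "3" already present; 10 new (0, 8, 3, 7, 0, 6, 4, 6, 6, 2)
  "326866254650" → prefix "32686625465" already present; 1 new (0)
  "765" → 3 new (7, 6, 5)
  "303852" → prefix "30" already present; 4 new (3, 8, 5, 2)
  "55732" → 5 new (5, 5, 7, 3, 2)
  "326812025" → prefix "3268" already present; 5 new (1, 2, 0, 2, 5)
Total nodes = 10 + 6 + 3 + 7 + 2 + 10 + 1 + 3 + 4 + 5 + 5 = 56

56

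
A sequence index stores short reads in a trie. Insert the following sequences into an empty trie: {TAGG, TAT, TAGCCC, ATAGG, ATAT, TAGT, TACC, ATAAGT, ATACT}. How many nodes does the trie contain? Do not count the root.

22

Count nodes per top-level branch (shared prefixes stored once):
  'A'-branch (ATAAGT, ATACT, ATAGG, ATAT): 11 nodes
  'T'-branch (TACC, TAGCCC, TAGG, TAGT, TAT): 11 nodes
Sum: 22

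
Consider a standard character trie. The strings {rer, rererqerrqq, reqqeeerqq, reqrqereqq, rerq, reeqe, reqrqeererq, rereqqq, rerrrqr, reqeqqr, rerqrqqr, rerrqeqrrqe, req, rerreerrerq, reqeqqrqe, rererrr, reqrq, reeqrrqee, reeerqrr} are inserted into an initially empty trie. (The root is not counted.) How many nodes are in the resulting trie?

78

For each word, the new-node count is its length minus the longest prefix already in the trie:
  "rer" → 3 new (r, e, r)
  "rererqerrqq" → prefix "rer" already present; 8 new (e, r, q, e, r, r, q, q)
  "reqqeeerqq" → prefix "re" already present; 8 new (q, q, e, e, e, r, q, q)
  "reqrqereqq" → prefix "req" already present; 7 new (r, q, e, r, e, q, q)
  "rerq" → prefix "rer" already present; 1 new (q)
  "reeqe" → prefix "re" already present; 3 new (e, q, e)
  "reqrqeererq" → prefix "reqrqe" already present; 5 new (e, r, e, r, q)
  "rereqqq" → prefix "rere" already present; 3 new (q, q, q)
  "rerrrqr" → prefix "rer" already present; 4 new (r, r, q, r)
  "reqeqqr" → prefix "req" already present; 4 new (e, q, q, r)
  "rerqrqqr" → prefix "rerq" already present; 4 new (r, q, q, r)
  "rerrqeqrrqe" → prefix "rerr" already present; 7 new (q, e, q, r, r, q, e)
  "req" → prefix "req" already present; 0 new (none)
  "rerreerrerq" → prefix "rerr" already present; 7 new (e, e, r, r, e, r, q)
  "reqeqqrqe" → prefix "reqeqqr" already present; 2 new (q, e)
  "rererrr" → prefix "rerer" already present; 2 new (r, r)
  "reqrq" → prefix "reqrq" already present; 0 new (none)
  "reeqrrqee" → prefix "reeq" already present; 5 new (r, r, q, e, e)
  "reeerqrr" → prefix "ree" already present; 5 new (e, r, q, r, r)
Total nodes = 3 + 8 + 8 + 7 + 1 + 3 + 5 + 3 + 4 + 4 + 4 + 7 + 0 + 7 + 2 + 2 + 0 + 5 + 5 = 78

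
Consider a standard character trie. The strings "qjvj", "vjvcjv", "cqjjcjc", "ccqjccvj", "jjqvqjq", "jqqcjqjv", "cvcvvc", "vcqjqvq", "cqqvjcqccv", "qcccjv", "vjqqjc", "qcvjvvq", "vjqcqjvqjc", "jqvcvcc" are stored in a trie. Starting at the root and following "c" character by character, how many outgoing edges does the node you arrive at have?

The children of the "c" node are the distinct next characters among strings starting with "c".
Distinct next characters after "c": c, q, v.
That node has 3 child edges.

3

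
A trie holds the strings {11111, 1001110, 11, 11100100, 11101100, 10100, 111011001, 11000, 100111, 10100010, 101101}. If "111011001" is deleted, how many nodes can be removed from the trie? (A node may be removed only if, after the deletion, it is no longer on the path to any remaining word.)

1

After clearing the end-marker at "111011001", prune upward until reaching a node still needed by another word.
The suffix "1" (1 node) is used only by "111011001"; "11101100" is itself a stored word, so pruning stops there.
Nodes removed: 1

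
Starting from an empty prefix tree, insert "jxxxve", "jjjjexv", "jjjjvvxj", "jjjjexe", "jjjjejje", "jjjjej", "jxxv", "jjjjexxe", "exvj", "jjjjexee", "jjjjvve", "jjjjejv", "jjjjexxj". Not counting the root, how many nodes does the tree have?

Count nodes per top-level branch (shared prefixes stored once):
  'e'-branch (exvj): 4 nodes
  'j'-branch (jjjjej, jjjjejje, jjjjejv, jjjjexe, jjjjexee, jjjjexv, jjjjexxe, jjjjexxj, jjjjvve, jjjjvvxj, jxxv, jxxxve): 27 nodes
Sum: 31

31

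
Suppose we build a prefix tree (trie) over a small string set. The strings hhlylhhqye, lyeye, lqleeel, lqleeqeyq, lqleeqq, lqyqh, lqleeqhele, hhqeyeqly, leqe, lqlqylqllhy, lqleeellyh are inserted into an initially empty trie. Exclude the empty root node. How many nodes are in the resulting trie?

54

For each word, the new-node count is its length minus the longest prefix already in the trie:
  "hhlylhhqye" → 10 new (h, h, l, y, l, h, h, q, y, e)
  "lyeye" → 5 new (l, y, e, y, e)
  "lqleeel" → prefix "l" already present; 6 new (q, l, e, e, e, l)
  "lqleeqeyq" → prefix "lqlee" already present; 4 new (q, e, y, q)
  "lqleeqq" → prefix "lqleeq" already present; 1 new (q)
  "lqyqh" → prefix "lq" already present; 3 new (y, q, h)
  "lqleeqhele" → prefix "lqleeq" already present; 4 new (h, e, l, e)
  "hhqeyeqly" → prefix "hh" already present; 7 new (q, e, y, e, q, l, y)
  "leqe" → prefix "l" already present; 3 new (e, q, e)
  "lqlqylqllhy" → prefix "lql" already present; 8 new (q, y, l, q, l, l, h, y)
  "lqleeellyh" → prefix "lqleeel" already present; 3 new (l, y, h)
Total nodes = 10 + 5 + 6 + 4 + 1 + 3 + 4 + 7 + 3 + 8 + 3 = 54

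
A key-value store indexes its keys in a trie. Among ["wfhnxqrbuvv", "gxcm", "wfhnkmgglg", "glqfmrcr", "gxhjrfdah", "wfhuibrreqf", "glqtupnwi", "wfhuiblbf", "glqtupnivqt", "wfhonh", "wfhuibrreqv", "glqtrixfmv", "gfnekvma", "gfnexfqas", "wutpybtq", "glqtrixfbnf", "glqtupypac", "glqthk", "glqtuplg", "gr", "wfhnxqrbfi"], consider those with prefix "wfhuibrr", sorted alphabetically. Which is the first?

wfhuibrreqf

DFS of the "wfhuibrr" subtree visits, in order: "wfhuibrreqf", "wfhuibrreqv"
Position 1: wfhuibrreqf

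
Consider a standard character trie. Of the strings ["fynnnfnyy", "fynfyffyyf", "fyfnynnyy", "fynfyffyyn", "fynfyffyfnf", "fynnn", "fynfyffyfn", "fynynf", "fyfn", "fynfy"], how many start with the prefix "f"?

10

Walk to "f"; the words in its subtree are exactly those with that prefix.
Matches: "fyfn", "fyfnynnyy", "fynfy", "fynfyffyfn", "fynfyffyfnf", "fynfyffyyf", "fynfyffyyn", "fynnn", "fynnnfnyy", "fynynf"
Count: 10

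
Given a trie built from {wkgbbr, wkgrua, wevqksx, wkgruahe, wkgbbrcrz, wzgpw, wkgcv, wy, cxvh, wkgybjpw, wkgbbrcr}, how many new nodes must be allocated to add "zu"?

"zu" shares no prefix with any stored word, so all 2 characters open new nodes.
2 − 0 = 2 new nodes.

2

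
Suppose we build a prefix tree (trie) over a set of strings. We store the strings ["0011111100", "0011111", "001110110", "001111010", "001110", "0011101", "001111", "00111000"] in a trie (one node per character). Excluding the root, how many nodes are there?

Trie structure (* marks end of a word):
(root)
└─ 0
   └─ 0
      └─ 1
         └─ 1
            └─ 1
               ├─ 0 *
               │  ├─ 0
               │  │  └─ 0 *
               │  └─ 1 *
               │     └─ 1
               │        └─ 0 *
               └─ 1 *
                  ├─ 0
                  │  └─ 1
                  │     └─ 0 *
                  └─ 1 *
                     └─ 1
                        └─ 0
                           └─ 0 *
Counting every labelled node above: 19.

19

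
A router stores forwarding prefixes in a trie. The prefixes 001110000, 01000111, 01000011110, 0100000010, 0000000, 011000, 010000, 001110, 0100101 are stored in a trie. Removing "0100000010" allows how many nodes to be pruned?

Walk "0100000010" from the leaf back toward the root, removing each node that no remaining word uses.
The suffix "0010" (4 nodes) is used only by "0100000010"; the node for "010000" still has the child "1", so pruning stops there.
Nodes removed: 4

4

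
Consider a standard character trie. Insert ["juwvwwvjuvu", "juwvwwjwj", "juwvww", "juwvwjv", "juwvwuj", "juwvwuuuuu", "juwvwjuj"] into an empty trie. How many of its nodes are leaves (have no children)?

A leaf is a node with no children — equivalently, the end of a word that is not a proper prefix of any other stored word.
Those words: "juwvwjuj", "juwvwjv", "juwvwuj", "juwvwuuuuu", "juwvwwjwj", "juwvwwvjuvu"
Leaf count: 6

6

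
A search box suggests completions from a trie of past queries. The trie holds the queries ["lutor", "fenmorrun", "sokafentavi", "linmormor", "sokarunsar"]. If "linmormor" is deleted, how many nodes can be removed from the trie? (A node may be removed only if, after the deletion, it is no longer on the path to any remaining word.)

Walk "linmormor" from the leaf back toward the root, removing each node that no remaining word uses.
The suffix "inmormor" (8 nodes) is used only by "linmormor"; the node for "l" still has the child "u", so pruning stops there.
Nodes removed: 8

8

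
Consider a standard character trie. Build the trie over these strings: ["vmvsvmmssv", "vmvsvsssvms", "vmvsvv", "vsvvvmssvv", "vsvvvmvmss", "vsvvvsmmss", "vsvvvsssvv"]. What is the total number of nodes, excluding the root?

For each word, the new-node count is its length minus the longest prefix already in the trie:
  "vmvsvmmssv" → 10 new (v, m, v, s, v, m, m, s, s, v)
  "vmvsvsssvms" → prefix "vmvsv" already present; 6 new (s, s, s, v, m, s)
  "vmvsvv" → prefix "vmvsv" already present; 1 new (v)
  "vsvvvmssvv" → prefix "v" already present; 9 new (s, v, v, v, m, s, s, v, v)
  "vsvvvmvmss" → prefix "vsvvvm" already present; 4 new (v, m, s, s)
  "vsvvvsmmss" → prefix "vsvvv" already present; 5 new (s, m, m, s, s)
  "vsvvvsssvv" → prefix "vsvvvs" already present; 4 new (s, s, v, v)
Total nodes = 10 + 6 + 1 + 9 + 4 + 5 + 4 = 39

39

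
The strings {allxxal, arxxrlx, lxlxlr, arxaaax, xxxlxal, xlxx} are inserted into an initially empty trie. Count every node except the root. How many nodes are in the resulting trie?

Insert word by word; a character creates a node only if that edge doesn't already exist:
  "allxxal" → 7 new (a, l, l, x, x, a, l)
  "arxxrlx" → prefix "a" already present; 6 new (r, x, x, r, l, x)
  "lxlxlr" → 6 new (l, x, l, x, l, r)
  "arxaaax" → prefix "arx" already present; 4 new (a, a, a, x)
  "xxxlxal" → 7 new (x, x, x, l, x, a, l)
  "xlxx" → prefix "x" already present; 3 new (l, x, x)
Total nodes = 7 + 6 + 6 + 4 + 7 + 3 = 33

33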